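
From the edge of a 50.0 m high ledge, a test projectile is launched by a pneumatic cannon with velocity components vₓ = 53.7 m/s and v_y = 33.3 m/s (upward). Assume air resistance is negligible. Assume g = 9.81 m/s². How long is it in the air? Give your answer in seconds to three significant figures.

The projectile lands when y = 50.0 + (33.30) t − ½·9.81·t² = 0. Positive root: t = (33.30 + √(33.30² + 2·9.81·50.0)) / 9.81 = (33.30 + 45.72) / 9.81 = 8.055 s.

8.05 s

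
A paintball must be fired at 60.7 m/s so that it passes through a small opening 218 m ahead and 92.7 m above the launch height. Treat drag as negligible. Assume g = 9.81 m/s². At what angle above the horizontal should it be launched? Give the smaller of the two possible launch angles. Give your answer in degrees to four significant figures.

45.39°

Trajectory: y = x tanθ − g x² (1 + tan²θ)/(2v₀²). With x = 218, y = 92.7, v₀ = 60.7, g = 9.81:
63.27 tan²θ − 218 tanθ + (156.0) = 0.
tanθ = [218 ± √(218² − 4 × 63.27 × (156.0))] / (2 × 63.27) = (218 ± 89.74) / 126.5, giving tanθ = 1.014 or 2.432.
θ = 45.39° or 67.65°; the smaller is 45.39°.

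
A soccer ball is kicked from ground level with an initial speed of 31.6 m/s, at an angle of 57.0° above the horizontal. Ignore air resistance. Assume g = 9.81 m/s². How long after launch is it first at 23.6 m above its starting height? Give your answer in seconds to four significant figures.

Resolve: vₓ = 31.60 cos 57.0° = 17.21 m/s and v_y0 = 31.60 sin 57.0° = 26.50 m/s.
Require v_y0 t − ½ g t² = 23.6, i.e. 4.905 t² − 26.50 t + 23.6 = 0.
Quadratic formula: t = (26.50 ± √239.32) / 9.81 = (26.50 ± 15.47) / 9.81 → t = 1.125 s or 4.278 s.
The first (ascending) time is 1.125 s.

1.125 s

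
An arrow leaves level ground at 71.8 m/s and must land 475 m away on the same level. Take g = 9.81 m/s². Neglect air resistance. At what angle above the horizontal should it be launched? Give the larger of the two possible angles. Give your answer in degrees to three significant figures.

57.7°

Level-ground range R = v₀² sin(2θ)/g ⇒ sin(2θ) = gR/v₀² = 9.81 × 475 / 71.8² = 0.9039.
2θ = 64.67° or 180° − 64.67° = 115.3°, so θ = 32.34° or 57.66°.
The larger angle is 57.66°.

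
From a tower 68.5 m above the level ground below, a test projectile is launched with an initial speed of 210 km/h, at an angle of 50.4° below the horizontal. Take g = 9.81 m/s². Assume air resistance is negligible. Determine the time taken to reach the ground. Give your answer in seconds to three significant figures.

Convert: 210 km/h = 210/3.6 = 58.33 m/s.
Resolve: vₓ = 58.33 cos 50.4° = 37.18 m/s and v_y0 = −44.95 m/s (downward).
The projectile lands when y = 68.5 + (−44.95) t − ½·9.81·t² = 0. Positive root: t = (−44.95 + √(44.95² + 2·9.81·68.5)) / 9.81 = (−44.95 + 58.00) / 9.81 = 1.331 s.

1.33 s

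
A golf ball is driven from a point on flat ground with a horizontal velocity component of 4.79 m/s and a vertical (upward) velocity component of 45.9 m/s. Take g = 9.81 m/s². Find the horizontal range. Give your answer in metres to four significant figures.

44.82 m

Time aloft: T = 2 v_y0 / g = 2 × 45.90 / 9.81 = 9.358 s.
Range: R = vₓ T = 4.790 × 9.358 = 44.82 m.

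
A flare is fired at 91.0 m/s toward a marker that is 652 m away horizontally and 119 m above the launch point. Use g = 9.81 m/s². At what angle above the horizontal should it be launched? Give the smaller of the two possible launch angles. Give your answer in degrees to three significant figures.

Trajectory: y = x tanθ − g x² (1 + tan²θ)/(2v₀²). With x = 652, y = 119, v₀ = 91.0, g = 9.81:
251.8 tan²θ − 652 tanθ + (370.8) = 0.
tanθ = [652 ± √(652² − 4 × 251.8 × (370.8))] / (2 × 251.8) = (652 ± 227.2) / 503.6, giving tanθ = 0.8434 or 1.746.
θ = 40.15° or 60.20°; the smaller is 40.15°.

40.1°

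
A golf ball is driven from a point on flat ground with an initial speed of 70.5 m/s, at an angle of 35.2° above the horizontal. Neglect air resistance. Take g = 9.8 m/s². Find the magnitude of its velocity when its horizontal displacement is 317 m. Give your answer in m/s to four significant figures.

Components: vₓ = 70.50 cos 35.2° = 57.61 m/s, v_y0 = 70.50 sin 35.2° = 40.64 m/s.
At x = 317 m, t = x/vₓ = 317/57.61 = 5.503 s.
Vertical velocity there: v_y = v_y0 − g t = 40.64 − 9.80 × 5.503 = −13.29 m/s.
Speed: √(vₓ² + v_y²) = √(57.61² + 13.29²) = 59.12 m/s.

59.12 m/s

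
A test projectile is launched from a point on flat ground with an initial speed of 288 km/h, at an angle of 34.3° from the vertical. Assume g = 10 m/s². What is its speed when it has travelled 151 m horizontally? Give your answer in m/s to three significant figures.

Convert: 288 km/h = 288/3.6 = 80.00 m/s.
Resolve: vₓ = 80.00 sin 34.3° = 45.08 m/s and v_y0 = 80.00 cos 34.3° = 66.09 m/s.
x = vₓ t ⇒ t = 151/45.08 = 3.349 s.
Vertical velocity there: v_y = v_y0 − g t = 66.09 − 10.0 × 3.349 = 32.59 m/s.
Speed: √(vₓ² + v_y²) = √(45.08² + 32.59²) = 55.63 m/s.

55.6 m/s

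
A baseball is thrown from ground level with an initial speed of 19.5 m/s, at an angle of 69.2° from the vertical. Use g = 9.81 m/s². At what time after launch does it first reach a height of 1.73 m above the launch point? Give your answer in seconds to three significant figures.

Components: vₓ = 19.50 sin 69.2° = 18.23 m/s, v_y0 = 19.50 cos 69.2° = 6.925 m/s.
Set y = v_y0 t − ½ g t² = 1.73: 4.905 t² − 6.925 t + 1.73 = 0.
t = [6.925 ± √(6.925² − 2·9.81·1.73)] / 9.81 = (6.925 ± 3.743) / 9.81, so t = 0.3244 s or t = 1.087 s.
The first (ascending) time is 0.3244 s.

0.324 s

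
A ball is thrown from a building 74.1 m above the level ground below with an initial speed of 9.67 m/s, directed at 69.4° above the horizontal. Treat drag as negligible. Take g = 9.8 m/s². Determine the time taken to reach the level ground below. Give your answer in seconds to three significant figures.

4.92 s

Components: vₓ = 9.670 cos 69.4° = 3.402 m/s, v_y0 = 9.670 sin 69.4° = 9.052 m/s.
The projectile lands when y = 74.1 + (9.052) t − ½·9.80·t² = 0. Positive root: t = (9.052 + √(9.052² + 2·9.80·74.1)) / 9.80 = (9.052 + 39.17) / 9.80 = 4.921 s.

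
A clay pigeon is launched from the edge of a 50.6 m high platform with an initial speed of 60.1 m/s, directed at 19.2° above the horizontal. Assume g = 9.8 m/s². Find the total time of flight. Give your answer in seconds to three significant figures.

5.81 s

Components: vₓ = 60.10 cos 19.2° = 56.76 m/s, v_y0 = 60.10 sin 19.2° = 19.76 m/s.
The projectile lands when y = 50.6 + (19.76) t − ½·9.80·t² = 0. Positive root: t = (19.76 + √(19.76² + 2·9.80·50.6)) / 9.80 = (19.76 + 37.18) / 9.80 = 5.811 s.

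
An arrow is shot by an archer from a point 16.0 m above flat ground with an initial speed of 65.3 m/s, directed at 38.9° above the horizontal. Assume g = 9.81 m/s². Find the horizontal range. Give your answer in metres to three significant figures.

vₓ = 65.30 cos 38.9° = 50.82 m/s; v_y0 = 65.30 sin 38.9° = 41.01 m/s.
With up positive and y = 0 at the ground: y(t) = 16.0 + (41.01) t − 4.905 t². Setting y = 0 and taking the positive root: t = [41.01 + √(41.01² + 2·9.81·16.0)] / 9.81 = (41.01 + 44.67) / 9.81 = 8.734 s.
Horizontal distance: R = vₓ t = 50.82 × 8.734 = 443.8 m.

444 m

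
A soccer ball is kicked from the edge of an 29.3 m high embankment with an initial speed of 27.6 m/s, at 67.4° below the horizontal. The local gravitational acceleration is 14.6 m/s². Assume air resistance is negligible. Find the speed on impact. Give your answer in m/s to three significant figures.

vₓ = 27.60 cos 67.4° = 10.61 m/s; v_y0 = −25.48 m/s (downward).
The projectile lands when y = 29.3 + (−25.48) t − ½·14.6·t² = 0. Positive root: t = (−25.48 + √(25.48² + 2·14.6·29.3)) / 14.6 = (−25.48 + 38.79) / 14.6 = 0.9117 s.
Vertical velocity at impact: v_y = v_y0 − g t = −25.48 − 14.6 × 0.9117 = −38.79 m/s.
Speed: |v| = √(vₓ² + v_y²) = √(10.61² + 38.79²) = 40.22 m/s.

40.2 m/s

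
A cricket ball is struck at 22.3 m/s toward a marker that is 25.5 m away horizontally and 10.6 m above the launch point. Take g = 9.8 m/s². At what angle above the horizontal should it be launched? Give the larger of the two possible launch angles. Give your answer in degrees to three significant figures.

Trajectory: y = x tanθ − g x² (1 + tan²θ)/(2v₀²). With x = 25.5, y = 10.6, v₀ = 22.3, g = 9.80:
6.407 tan²θ − 25.5 tanθ + (17.01) = 0.
tanθ = [25.5 ± √(25.5² − 4 × 6.407 × (17.01))] / (2 × 6.407) = (25.5 ± 14.64) / 12.81, giving tanθ = 0.8474 or 3.133.
θ = 40.28° or 72.30°; the larger is 72.30°.

72.3°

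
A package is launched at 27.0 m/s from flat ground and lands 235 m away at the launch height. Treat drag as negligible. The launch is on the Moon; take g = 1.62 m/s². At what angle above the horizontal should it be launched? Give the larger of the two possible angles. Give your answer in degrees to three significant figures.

74.3°

From R = (v₀²/g) sin 2θ: sin 2θ = 1.62 × 235 / 729.00 = 0.5222.
2θ = 31.48° or 180° − 31.48° = 148.5°, so θ = 15.74° or 74.26°.
The larger angle is 74.26°.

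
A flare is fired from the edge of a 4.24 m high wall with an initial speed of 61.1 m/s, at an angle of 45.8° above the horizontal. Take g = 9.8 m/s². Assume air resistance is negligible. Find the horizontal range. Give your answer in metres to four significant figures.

Resolve: vₓ = 61.10 cos 45.8° = 42.60 m/s and v_y0 = 61.10 sin 45.8° = 43.80 m/s.
With up positive and y = 0 at the ground: y(t) = 4.24 + (43.80) t − 4.900 t². Setting y = 0 and taking the positive root: t = [43.80 + √(43.80² + 2·9.80·4.24)] / 9.80 = (43.80 + 44.74) / 9.80 = 9.035 s.
Horizontal distance: R = vₓ t = 42.60 × 9.035 = 384.9 m.

384.9 m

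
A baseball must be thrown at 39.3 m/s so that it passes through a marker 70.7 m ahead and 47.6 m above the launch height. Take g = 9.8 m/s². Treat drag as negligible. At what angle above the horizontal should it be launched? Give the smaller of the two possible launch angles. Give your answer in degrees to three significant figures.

51.2°

Trajectory: y = x tanθ − g x² (1 + tan²θ)/(2v₀²). With x = 70.7, y = 47.6, v₀ = 39.3, g = 9.80:
15.86 tan²θ − 70.7 tanθ + (63.46) = 0.
tanθ = [70.7 ± √(70.7² − 4 × 15.86 × (63.46))] / (2 × 15.86) = (70.7 ± 31.20) / 31.72, giving tanθ = 1.246 or 3.213.
θ = 51.24° or 72.71°; the smaller is 51.24°.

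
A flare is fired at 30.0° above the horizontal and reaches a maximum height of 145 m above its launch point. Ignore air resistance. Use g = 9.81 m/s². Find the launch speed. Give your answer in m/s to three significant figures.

107 m/s

At the peak v_y = 0, so v_y0 = √(2gH) = √(2 × 9.81 × 145) = 53.34 m/s.
v_y0 = v₀ sin θ ⇒ v₀ = 53.34 / sin 30.0° = 106.7 m/s.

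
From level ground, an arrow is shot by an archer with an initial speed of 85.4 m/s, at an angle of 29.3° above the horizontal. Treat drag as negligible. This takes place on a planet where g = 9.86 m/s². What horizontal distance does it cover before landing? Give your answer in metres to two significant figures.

Horizontal component vₓ = 85.40 cos 29.3° = 74.47 m/s; vertical v_y0 = 85.40 sin 29.3° = 41.79 m/s.
Flight time T = 2 v_y0 / g = 8.477 s.
Horizontal distance R = vₓ T = 74.47 × 8.477 = 631.3 m.

630 m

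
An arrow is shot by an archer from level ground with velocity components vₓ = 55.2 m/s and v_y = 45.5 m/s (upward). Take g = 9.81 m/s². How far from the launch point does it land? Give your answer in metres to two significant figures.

Time aloft: T = 2 v_y0 / g = 2 × 45.50 / 9.81 = 9.276 s.
Range: R = vₓ T = 55.20 × 9.276 = 512.0 m.

510 m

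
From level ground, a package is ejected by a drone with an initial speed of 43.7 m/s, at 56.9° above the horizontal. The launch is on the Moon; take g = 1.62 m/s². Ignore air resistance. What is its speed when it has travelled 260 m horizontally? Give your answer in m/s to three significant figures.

Components: vₓ = 43.70 cos 56.9° = 23.86 m/s, v_y0 = 43.70 sin 56.9° = 36.61 m/s.
At x = 260 m, t = x/vₓ = 260/23.86 = 10.89 s.
Vertical velocity there: v_y = v_y0 − g t = 36.61 − 1.62 × 10.89 = 18.96 m/s.
Speed: √(vₓ² + v_y²) = √(23.86² + 18.96²) = 30.48 m/s.

30.5 m/s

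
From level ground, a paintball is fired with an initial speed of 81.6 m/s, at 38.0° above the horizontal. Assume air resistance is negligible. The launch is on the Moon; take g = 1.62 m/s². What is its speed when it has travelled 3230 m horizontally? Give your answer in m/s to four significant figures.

Horizontal component vₓ = 81.60 cos 38.0° = 64.30 m/s; vertical v_y0 = 81.60 sin 38.0° = 50.24 m/s.
At x = 3230 m, t = x/vₓ = 3230/64.30 = 50.23 s.
Vertical velocity there: v_y = v_y0 − g t = 50.24 − 1.62 × 50.23 = −31.14 m/s.
Speed: √(vₓ² + v_y²) = √(64.30² + 31.14²) = 71.44 m/s.

71.44 m/s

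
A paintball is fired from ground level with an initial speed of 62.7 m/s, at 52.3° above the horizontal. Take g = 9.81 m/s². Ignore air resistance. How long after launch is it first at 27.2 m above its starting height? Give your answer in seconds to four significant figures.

0.5817 s

vₓ = 62.70 cos 52.3° = 38.34 m/s; v_y0 = 62.70 sin 52.3° = 49.61 m/s.
Height y(t) = 49.61 t − 4.905 t² = 27.2 gives 4.905 t² − 49.61 t + 27.2 = 0.
t = [49.61 ± √(49.61² − 2·9.81·27.2)] / 9.81 = (49.61 ± 43.90) / 9.81, so t = 0.5817 s or t = 9.532 s.
The first (ascending) time is 0.5817 s.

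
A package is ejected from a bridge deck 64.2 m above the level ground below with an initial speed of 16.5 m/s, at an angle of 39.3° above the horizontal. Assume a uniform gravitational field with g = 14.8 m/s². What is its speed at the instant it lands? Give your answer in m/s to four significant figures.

Horizontal component vₓ = 16.50 cos 39.3° = 12.77 m/s; vertical v_y0 = 16.50 sin 39.3° = 10.45 m/s.
Vertical motion (up positive, ground at y = 0): 7.400 t² − (10.45) t − 64.2 = 0, so t = (10.45 + √(10.45² + 2·14.8·64.2)) / 14.8 = (10.45 + 44.83) / 14.8 = 3.735 s.
Vertical velocity at impact: v_y = v_y0 − g t = 10.45 − 14.8 × 3.735 = −44.83 m/s.
Speed: |v| = √(vₓ² + v_y²) = √(12.77² + 44.83²) = 46.61 m/s.

46.61 m/s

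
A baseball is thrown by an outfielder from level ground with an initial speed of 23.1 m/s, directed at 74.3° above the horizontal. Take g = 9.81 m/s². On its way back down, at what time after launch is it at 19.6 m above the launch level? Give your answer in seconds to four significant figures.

3.336 s

Horizontal component vₓ = 23.10 cos 74.3° = 6.251 m/s; vertical v_y0 = 23.10 sin 74.3° = 22.24 m/s.
Require v_y0 t − ½ g t² = 19.6, i.e. 4.905 t² − 22.24 t + 19.6 = 0.
Quadratic formula: t = (22.24 ± √109.98) / 9.81 = (22.24 ± 10.49) / 9.81 → t = 1.198 s or 3.336 s.
The descending-branch root is 3.336 s.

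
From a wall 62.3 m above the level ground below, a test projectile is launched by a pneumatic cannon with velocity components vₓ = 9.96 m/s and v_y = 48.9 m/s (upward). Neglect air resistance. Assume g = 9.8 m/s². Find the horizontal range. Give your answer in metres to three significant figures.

Vertical motion (up positive, ground at y = 0): 4.900 t² − (48.90) t − 62.3 = 0, so t = (48.90 + √(48.90² + 2·9.80·62.3)) / 9.80 = (48.90 + 60.10) / 9.80 = 11.12 s.
Horizontal distance: R = vₓ t = 9.960 × 11.12 = 110.8 m.

111 m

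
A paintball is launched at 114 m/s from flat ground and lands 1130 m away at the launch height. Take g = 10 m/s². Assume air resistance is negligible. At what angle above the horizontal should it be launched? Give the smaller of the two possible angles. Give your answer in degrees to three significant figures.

30.2°

From R = (v₀²/g) sin 2θ: sin 2θ = 10.0 × 1130 / 12996 = 0.8695.
2θ = 60.40° or 180° − 60.40° = 119.6°, so θ = 30.20° or 59.80°.
The smaller angle is 30.20°.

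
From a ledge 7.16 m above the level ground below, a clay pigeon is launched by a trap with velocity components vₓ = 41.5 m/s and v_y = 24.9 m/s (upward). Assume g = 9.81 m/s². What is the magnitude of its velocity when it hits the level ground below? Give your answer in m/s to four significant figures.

49.83 m/s

With up positive and y = 0 at the ground: y(t) = 7.16 + (24.90) t − 4.905 t². Setting y = 0 and taking the positive root: t = [24.90 + √(24.90² + 2·9.81·7.16)] / 9.81 = (24.90 + 27.58) / 9.81 = 5.349 s.
Vertical velocity at impact: v_y = v_y0 − g t = 24.90 − 9.81 × 5.349 = −27.58 m/s.
Speed: |v| = √(vₓ² + v_y²) = √(41.50² + 27.58²) = 49.83 m/s.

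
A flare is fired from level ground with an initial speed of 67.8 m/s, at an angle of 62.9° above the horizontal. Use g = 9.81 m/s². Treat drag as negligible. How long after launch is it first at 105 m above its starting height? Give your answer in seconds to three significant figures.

Horizontal component vₓ = 67.80 cos 62.9° = 30.89 m/s; vertical v_y0 = 67.80 sin 62.9° = 60.36 m/s.
Set y = v_y0 t − ½ g t² = 105: 4.905 t² − 60.36 t + 105 = 0.
t = [60.36 ± √(60.36² − 2·9.81·105)] / 9.81 = (60.36 ± 39.78) / 9.81, so t = 2.097 s or t = 10.21 s.
The first (ascending) time is 2.097 s.

2.10 s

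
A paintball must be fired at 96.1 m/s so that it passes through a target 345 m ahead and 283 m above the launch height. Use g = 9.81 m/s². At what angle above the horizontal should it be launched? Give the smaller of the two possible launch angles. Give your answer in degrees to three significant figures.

Trajectory: y = x tanθ − g x² (1 + tan²θ)/(2v₀²). With x = 345, y = 283, v₀ = 96.1, g = 9.81:
63.22 tan²θ − 345 tanθ + (346.2) = 0.
tanθ = [345 ± √(345² − 4 × 63.22 × (346.2))] / (2 × 63.22) = (345 ± 177.4) / 126.4, giving tanθ = 1.325 or 4.132.
θ = 52.97° or 76.40°; the smaller is 52.97°.

53.0°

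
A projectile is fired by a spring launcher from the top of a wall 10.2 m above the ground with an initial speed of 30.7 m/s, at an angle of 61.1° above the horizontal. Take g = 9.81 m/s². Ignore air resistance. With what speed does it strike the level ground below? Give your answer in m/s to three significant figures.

Components: vₓ = 30.70 cos 61.1° = 14.84 m/s, v_y0 = 30.70 sin 61.1° = 26.88 m/s.
The projectile lands when y = 10.2 + (26.88) t − ½·9.81·t² = 0. Positive root: t = (26.88 + √(26.88² + 2·9.81·10.2)) / 9.81 = (26.88 + 30.37) / 9.81 = 5.836 s.
Vertical velocity at impact: v_y = v_y0 − g t = 26.88 − 9.81 × 5.836 = −30.37 m/s.
Speed: |v| = √(vₓ² + v_y²) = √(14.84² + 30.37²) = 33.80 m/s.

33.8 m/s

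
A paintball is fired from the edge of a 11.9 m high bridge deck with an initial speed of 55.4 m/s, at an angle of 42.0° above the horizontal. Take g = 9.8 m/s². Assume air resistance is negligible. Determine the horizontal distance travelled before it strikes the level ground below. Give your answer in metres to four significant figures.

Resolve: vₓ = 55.40 cos 42.0° = 41.17 m/s and v_y0 = 55.40 sin 42.0° = 37.07 m/s.
Vertical motion (up positive, ground at y = 0): 4.900 t² − (37.07) t − 11.9 = 0, so t = (37.07 + √(37.07² + 2·9.80·11.9)) / 9.80 = (37.07 + 40.09) / 9.80 = 7.874 s.
Horizontal distance: R = vₓ t = 41.17 × 7.874 = 324.2 m.

324.2 m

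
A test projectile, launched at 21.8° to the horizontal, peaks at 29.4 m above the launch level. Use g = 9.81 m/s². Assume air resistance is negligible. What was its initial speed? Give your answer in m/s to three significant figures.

64.7 m/s

At the peak v_y = 0, so v_y0 = √(2gH) = √(2 × 9.81 × 29.4) = 24.02 m/s.
v_y0 = v₀ sin θ ⇒ v₀ = 24.02 / sin 21.8° = 64.67 m/s.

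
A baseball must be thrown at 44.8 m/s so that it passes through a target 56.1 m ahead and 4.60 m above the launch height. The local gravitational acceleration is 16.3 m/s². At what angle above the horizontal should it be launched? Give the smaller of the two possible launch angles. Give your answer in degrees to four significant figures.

Trajectory: y = x tanθ − g x² (1 + tan²θ)/(2v₀²). With x = 56.1, y = 4.60, v₀ = 44.8, g = 16.3:
12.78 tan²θ − 56.1 tanθ + (17.38) = 0.
tanθ = [56.1 ± √(56.1² − 4 × 12.78 × (17.38))] / (2 × 12.78) = (56.1 ± 47.53) / 25.56, giving tanθ = 0.3354 or 4.054.
θ = 18.54° or 76.14°; the smaller is 18.54°.

18.54°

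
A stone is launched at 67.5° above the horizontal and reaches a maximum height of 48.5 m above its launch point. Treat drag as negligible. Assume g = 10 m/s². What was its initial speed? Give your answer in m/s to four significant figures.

At the peak v_y = 0, so v_y0 = √(2gH) = √(2 × 10.0 × 48.5) = 31.14 m/s.
v_y0 = v₀ sin θ ⇒ v₀ = 31.14 / sin 67.5° = 33.71 m/s.

33.71 m/s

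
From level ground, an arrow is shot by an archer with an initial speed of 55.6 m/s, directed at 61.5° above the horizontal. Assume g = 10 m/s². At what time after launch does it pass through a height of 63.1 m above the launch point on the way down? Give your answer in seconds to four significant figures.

8.241 s

Resolve: vₓ = 55.60 cos 61.5° = 26.53 m/s and v_y0 = 55.60 sin 61.5° = 48.86 m/s.
Height y(t) = 48.86 t − 5.000 t² = 63.1 gives 5.000 t² − 48.86 t + 63.1 = 0.
t = [48.86 ± √(48.86² − 2·10.0·63.1)] / 10.0 = (48.86 ± 33.55) / 10.0, so t = 1.531 s or t = 8.241 s.
The descending-branch root is 8.241 s.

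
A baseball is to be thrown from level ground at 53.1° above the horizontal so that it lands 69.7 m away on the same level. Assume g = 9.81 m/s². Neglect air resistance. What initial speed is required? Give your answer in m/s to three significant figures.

Level-ground range: R = v₀² sin(2θ)/g, so v₀ = √(gR / sin 2θ).
v₀ = √(9.81 × 69.7 / sin 106.2°) = √(683.8 / 0.9603) = √712.03 = 26.68 m/s.

26.7 m/s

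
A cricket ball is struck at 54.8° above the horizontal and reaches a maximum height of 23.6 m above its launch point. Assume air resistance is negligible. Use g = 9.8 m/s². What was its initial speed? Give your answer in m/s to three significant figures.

26.3 m/s

At the peak v_y = 0, so v_y0 = √(2gH) = √(2 × 9.80 × 23.6) = 21.51 m/s.
v_y0 = v₀ sin θ ⇒ v₀ = 21.51 / sin 54.8° = 26.32 m/s.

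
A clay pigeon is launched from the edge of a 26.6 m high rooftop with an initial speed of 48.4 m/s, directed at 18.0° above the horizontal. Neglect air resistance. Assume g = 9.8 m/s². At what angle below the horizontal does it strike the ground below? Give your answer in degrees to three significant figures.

30.7°

Horizontal component vₓ = 48.40 cos 18.0° = 46.03 m/s; vertical v_y0 = 48.40 sin 18.0° = 14.96 m/s.
The projectile lands when y = 26.6 + (14.96) t − ½·9.80·t² = 0. Positive root: t = (14.96 + √(14.96² + 2·9.80·26.6)) / 9.80 = (14.96 + 27.30) / 9.80 = 4.311 s.
At impact: v_y = v_y0 − g t = −27.30 m/s; vₓ = 46.03 m/s.
Angle below horizontal: arctan(|v_y|/vₓ) = arctan(27.30/46.03) = 30.67°.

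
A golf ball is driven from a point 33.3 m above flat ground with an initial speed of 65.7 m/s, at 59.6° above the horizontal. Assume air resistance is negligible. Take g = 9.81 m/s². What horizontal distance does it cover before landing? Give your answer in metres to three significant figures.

403 m

Horizontal component vₓ = 65.70 cos 59.6° = 33.25 m/s; vertical v_y0 = 65.70 sin 59.6° = 56.67 m/s.
With up positive and y = 0 at the ground: y(t) = 33.3 + (56.67) t − 4.905 t². Setting y = 0 and taking the positive root: t = [56.67 + √(56.67² + 2·9.81·33.3)] / 9.81 = (56.67 + 62.17) / 9.81 = 12.11 s.
Horizontal distance: R = vₓ t = 33.25 × 12.11 = 402.7 m.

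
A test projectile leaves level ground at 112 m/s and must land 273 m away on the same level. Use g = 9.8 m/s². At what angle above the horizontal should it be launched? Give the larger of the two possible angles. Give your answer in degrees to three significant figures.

83.8°

R = v₀² sin 2θ / g gives sin 2θ = gR/v₀² = 9.80·273/112² = 0.2133.
2θ = 12.31° or 180° − 12.31° = 167.7°, so θ = 6.157° or 83.84°.
The larger angle is 83.84°.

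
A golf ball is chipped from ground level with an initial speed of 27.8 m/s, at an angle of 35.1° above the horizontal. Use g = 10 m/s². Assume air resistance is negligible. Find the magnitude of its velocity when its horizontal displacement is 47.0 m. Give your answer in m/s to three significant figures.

vₓ = 27.80 cos 35.1° = 22.74 m/s; v_y0 = 27.80 sin 35.1° = 15.99 m/s.
At x = 47.0 m, t = x/vₓ = 47.0/22.74 = 2.066 s.
Vertical velocity there: v_y = v_y0 − g t = 15.99 − 10.0 × 2.066 = −4.679 m/s.
Speed: √(vₓ² + v_y²) = √(22.74² + 4.679²) = 23.22 m/s.

23.2 m/s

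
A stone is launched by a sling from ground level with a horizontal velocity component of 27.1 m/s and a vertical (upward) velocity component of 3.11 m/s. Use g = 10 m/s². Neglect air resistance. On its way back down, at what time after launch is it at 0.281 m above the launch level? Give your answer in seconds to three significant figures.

0.512 s

Require v_y0 t − ½ g t² = 0.281, i.e. 5.000 t² − 3.110 t + 0.281 = 0.
t = [3.110 ± √(3.110² − 2·10.0·0.281)] / 10.0 = (3.110 ± 2.013) / 10.0, so t = 0.1097 s or t = 0.5123 s.
The descending-branch root is 0.5123 s.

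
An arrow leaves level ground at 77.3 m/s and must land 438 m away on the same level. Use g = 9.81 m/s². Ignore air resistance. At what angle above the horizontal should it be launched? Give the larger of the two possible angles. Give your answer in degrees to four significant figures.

67.01°

From R = (v₀²/g) sin 2θ: sin 2θ = 9.81 × 438 / 5975.3 = 0.7191.
2θ = 45.98° or 180° − 45.98° = 134.0°, so θ = 22.99° or 67.01°.
The larger angle is 67.01°.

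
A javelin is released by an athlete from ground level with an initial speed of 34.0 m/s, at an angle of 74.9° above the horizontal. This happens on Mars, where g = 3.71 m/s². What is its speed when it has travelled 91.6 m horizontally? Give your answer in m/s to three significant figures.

10.4 m/s

Resolve: vₓ = 34.00 cos 74.9° = 8.857 m/s and v_y0 = 34.00 sin 74.9° = 32.83 m/s.
Time to reach x = 91.6 m: t = x/vₓ = 91.6/8.857 = 10.34 s.
Vertical velocity there: v_y = v_y0 − g t = 32.83 − 3.71 × 10.34 = −5.542 m/s.
Speed: √(vₓ² + v_y²) = √(8.857² + 5.542²) = 10.45 m/s.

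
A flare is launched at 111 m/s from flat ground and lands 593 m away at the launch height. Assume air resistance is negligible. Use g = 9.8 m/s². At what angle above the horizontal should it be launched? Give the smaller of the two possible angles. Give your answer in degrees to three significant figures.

R = v₀² sin 2θ / g gives sin 2θ = gR/v₀² = 9.80·593/111² = 0.4717.
2θ = 28.14° or 180° − 28.14° = 151.9°, so θ = 14.07° or 75.93°.
The smaller angle is 14.07°.

14.1°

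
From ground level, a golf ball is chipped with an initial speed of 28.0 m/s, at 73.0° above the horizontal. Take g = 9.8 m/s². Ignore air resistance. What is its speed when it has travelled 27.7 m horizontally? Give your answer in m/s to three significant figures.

Resolve: vₓ = 28.00 cos 73.0° = 8.186 m/s and v_y0 = 28.00 sin 73.0° = 26.78 m/s.
x = vₓ t ⇒ t = 27.7/8.186 = 3.384 s.
Vertical velocity there: v_y = v_y0 − g t = 26.78 − 9.80 × 3.384 = −6.383 m/s.
Speed: √(vₓ² + v_y²) = √(8.186² + 6.383²) = 10.38 m/s.

10.4 m/s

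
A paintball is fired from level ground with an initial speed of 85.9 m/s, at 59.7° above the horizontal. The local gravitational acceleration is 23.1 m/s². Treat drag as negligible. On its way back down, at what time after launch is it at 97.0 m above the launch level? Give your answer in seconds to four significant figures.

4.593 s

Horizontal component vₓ = 85.90 cos 59.7° = 43.34 m/s; vertical v_y0 = 85.90 sin 59.7° = 74.17 m/s.
Set y = v_y0 t − ½ g t² = 97.0: 11.55 t² − 74.17 t + 97.0 = 0.
t = [74.17 ± √(74.17² − 2·23.1·97.0)] / 23.1 = (74.17 ± 31.92) / 23.1, so t = 1.829 s or t = 4.593 s.
The descending-branch root is 4.593 s.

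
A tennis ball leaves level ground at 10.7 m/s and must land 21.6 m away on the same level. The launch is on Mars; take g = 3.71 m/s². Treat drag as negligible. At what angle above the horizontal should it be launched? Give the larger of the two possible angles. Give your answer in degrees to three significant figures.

67.8°

From R = (v₀²/g) sin 2θ: sin 2θ = 3.71 × 21.6 / 114.49 = 0.6999.
2θ = 44.42° or 180° − 44.42° = 135.6°, so θ = 22.21° or 67.79°.
The larger angle is 67.79°.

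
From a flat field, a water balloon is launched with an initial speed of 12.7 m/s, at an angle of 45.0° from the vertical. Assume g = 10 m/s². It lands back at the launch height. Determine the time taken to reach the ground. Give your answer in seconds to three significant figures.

1.80 s

Resolve: vₓ = 12.70 sin 45.0° = 8.980 m/s and v_y0 = 12.70 cos 45.0° = 8.980 m/s.
Time of flight on level ground: T = 2 v_y0 / g = 2 × 8.980 / 10.0 = 1.796 s.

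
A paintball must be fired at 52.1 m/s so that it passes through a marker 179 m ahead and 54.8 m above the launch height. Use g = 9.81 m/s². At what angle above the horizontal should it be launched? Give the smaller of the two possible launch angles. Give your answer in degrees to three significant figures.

41.4°

Trajectory: y = x tanθ − g x² (1 + tan²θ)/(2v₀²). With x = 179, y = 54.8, v₀ = 52.1, g = 9.81:
57.90 tan²θ − 179 tanθ + (112.7) = 0.
tanθ = [179 ± √(179² − 4 × 57.90 × (112.7))] / (2 × 57.90) = (179 ± 77.07) / 115.8, giving tanθ = 0.8802 or 2.211.
θ = 41.35° or 65.67°; the smaller is 41.35°.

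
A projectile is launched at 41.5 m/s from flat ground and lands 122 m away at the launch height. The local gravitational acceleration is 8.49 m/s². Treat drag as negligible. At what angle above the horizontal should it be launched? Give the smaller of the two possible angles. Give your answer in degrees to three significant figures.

R = v₀² sin 2θ / g gives sin 2θ = gR/v₀² = 8.49·122/41.5² = 0.6014.
2θ = 36.97° or 180° − 36.97° = 143.0°, so θ = 18.49° or 71.51°.
The smaller angle is 18.49°.

18.5°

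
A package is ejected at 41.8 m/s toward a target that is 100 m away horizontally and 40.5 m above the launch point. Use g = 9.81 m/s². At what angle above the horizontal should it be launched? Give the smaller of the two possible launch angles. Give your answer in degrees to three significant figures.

Trajectory: y = x tanθ − g x² (1 + tan²θ)/(2v₀²). With x = 100, y = 40.5, v₀ = 41.8, g = 9.81:
28.07 tan²θ − 100 tanθ + (68.57) = 0.
tanθ = [100 ± √(100² − 4 × 28.07 × (68.57))] / (2 × 28.07) = (100 ± 47.96) / 56.15, giving tanθ = 0.9269 or 2.635.
θ = 42.83° or 69.22°; the smaller is 42.83°.

42.8°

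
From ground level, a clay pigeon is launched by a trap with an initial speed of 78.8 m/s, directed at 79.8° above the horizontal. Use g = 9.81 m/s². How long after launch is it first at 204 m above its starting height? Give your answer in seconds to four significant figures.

Horizontal component vₓ = 78.80 cos 79.8° = 13.95 m/s; vertical v_y0 = 78.80 sin 79.8° = 77.55 m/s.
Height y(t) = 77.55 t − 4.905 t² = 204 gives 4.905 t² − 77.55 t + 204 = 0.
t = [77.55 ± √(77.55² − 2·9.81·204)] / 9.81 = (77.55 ± 44.86) / 9.81, so t = 3.333 s or t = 12.48 s.
The first (ascending) time is 3.333 s.

3.333 s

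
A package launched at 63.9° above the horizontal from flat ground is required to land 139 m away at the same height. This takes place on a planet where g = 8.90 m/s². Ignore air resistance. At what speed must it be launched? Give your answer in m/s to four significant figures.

On level ground R = v₀² sin 2θ / g ⇒ v₀ = √(gR / sin 2θ).
v₀ = √(8.90 × 139 / sin 127.8°) = √(1237 / 0.7902) = √1565.6 = 39.57 m/s.

39.57 m/s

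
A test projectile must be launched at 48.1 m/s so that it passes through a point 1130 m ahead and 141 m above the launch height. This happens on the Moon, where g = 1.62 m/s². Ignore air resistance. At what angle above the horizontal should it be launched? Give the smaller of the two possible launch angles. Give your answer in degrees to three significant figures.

36.2°

Trajectory: y = x tanθ − g x² (1 + tan²θ)/(2v₀²). With x = 1130, y = 141, v₀ = 48.1, g = 1.62:
447.0 tan²θ − 1130 tanθ + (588.0) = 0.
tanθ = [1130 ± √(1130² − 4 × 447.0 × (588.0))] / (2 × 447.0) = (1130 ± 474.7) / 894.1, giving tanθ = 0.7329 or 1.795.
θ = 36.24° or 60.88°; the smaller is 36.24°.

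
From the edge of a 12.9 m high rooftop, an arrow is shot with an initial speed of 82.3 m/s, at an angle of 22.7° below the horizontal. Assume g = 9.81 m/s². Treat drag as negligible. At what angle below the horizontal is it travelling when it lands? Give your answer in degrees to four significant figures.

Resolve: vₓ = 82.30 cos 22.7° = 75.92 m/s and v_y0 = −31.76 m/s (downward).
Vertical motion (up positive, ground at y = 0): 4.905 t² − (−31.76) t − 12.9 = 0, so t = (−31.76 + √(31.76² + 2·9.81·12.9)) / 9.81 = (−31.76 + 35.52) / 9.81 = 0.3835 s.
At impact: v_y = v_y0 − g t = −35.52 m/s; vₓ = 75.92 m/s.
Angle below horizontal: arctan(|v_y|/vₓ) = arctan(35.52/75.92) = 25.07°.

25.07°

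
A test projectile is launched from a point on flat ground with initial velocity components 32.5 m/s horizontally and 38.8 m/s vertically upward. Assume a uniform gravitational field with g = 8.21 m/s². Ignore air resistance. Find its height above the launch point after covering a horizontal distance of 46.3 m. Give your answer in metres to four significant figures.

46.94 m

x = vₓ t ⇒ t = 46.3/32.50 = 1.425 s.
Height: y = v_y0 t − ½ g t² = 38.80 × 1.425 − 4.105 × 1.425² = 55.28 − 8.331 = 46.94 m.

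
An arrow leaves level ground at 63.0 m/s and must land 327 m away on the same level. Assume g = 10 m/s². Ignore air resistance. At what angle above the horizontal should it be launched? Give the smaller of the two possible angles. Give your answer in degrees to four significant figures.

27.74°

R = v₀² sin 2θ / g gives sin 2θ = gR/v₀² = 10.0·327/63.0² = 0.8239.
2θ = 55.48° or 180° − 55.48° = 124.5°, so θ = 27.74° or 62.26°.
The smaller angle is 27.74°.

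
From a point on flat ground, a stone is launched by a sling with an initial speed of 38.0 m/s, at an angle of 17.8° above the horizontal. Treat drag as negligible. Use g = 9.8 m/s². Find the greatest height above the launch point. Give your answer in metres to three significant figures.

vₓ = 38.00 cos 17.8° = 36.18 m/s; v_y0 = 38.00 sin 17.8° = 11.62 m/s.
At the apex v_y = 0, so H = v_y0²/(2g) = 11.62²/19.60 = 6.885 m.

6.88 m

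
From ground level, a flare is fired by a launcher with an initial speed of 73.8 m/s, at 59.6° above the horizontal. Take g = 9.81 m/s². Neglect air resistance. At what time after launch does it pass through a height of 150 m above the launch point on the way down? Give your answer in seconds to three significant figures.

9.88 s

Horizontal component vₓ = 73.80 cos 59.6° = 37.35 m/s; vertical v_y0 = 73.80 sin 59.6° = 63.65 m/s.
Set y = v_y0 t − ½ g t² = 150: 4.905 t² − 63.65 t + 150 = 0.
Quadratic formula: t = (63.65 ± √1108.8) / 9.81 = (63.65 ± 33.30) / 9.81 → t = 3.094 s or 9.883 s.
The descending-branch root is 9.883 s.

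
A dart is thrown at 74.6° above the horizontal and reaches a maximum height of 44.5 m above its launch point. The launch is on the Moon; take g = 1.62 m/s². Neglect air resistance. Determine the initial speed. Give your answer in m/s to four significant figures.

12.45 m/s

At the peak v_y = 0, so v_y0 = √(2gH) = √(2 × 1.62 × 44.5) = 12.01 m/s.
v_y0 = v₀ sin θ ⇒ v₀ = 12.01 / sin 74.6° = 12.45 m/s.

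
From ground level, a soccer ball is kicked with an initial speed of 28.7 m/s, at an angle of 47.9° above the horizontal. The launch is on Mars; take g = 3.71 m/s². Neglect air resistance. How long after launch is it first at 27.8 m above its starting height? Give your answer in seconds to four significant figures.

1.502 s

Resolve: vₓ = 28.70 cos 47.9° = 19.24 m/s and v_y0 = 28.70 sin 47.9° = 21.29 m/s.
Set y = v_y0 t − ½ g t² = 27.8: 1.855 t² − 21.29 t + 27.8 = 0.
Quadratic formula: t = (21.29 ± √247.19) / 3.71 = (21.29 ± 15.72) / 3.71 → t = 1.502 s or 9.978 s.
The first (ascending) time is 1.502 s.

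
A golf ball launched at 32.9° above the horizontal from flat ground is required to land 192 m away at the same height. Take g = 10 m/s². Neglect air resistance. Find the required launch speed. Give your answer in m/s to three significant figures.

45.9 m/s

On level ground R = v₀² sin 2θ / g ⇒ v₀ = √(gR / sin 2θ).
v₀ = √(10.0 × 192 / sin 65.80°) = √(1920 / 0.9121) = √2105.0 = 45.88 m/s.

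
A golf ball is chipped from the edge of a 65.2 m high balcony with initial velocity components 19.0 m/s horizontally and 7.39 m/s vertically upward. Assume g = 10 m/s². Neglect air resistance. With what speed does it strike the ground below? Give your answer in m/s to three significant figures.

Vertical motion (up positive, ground at y = 0): 5.000 t² − (7.390) t − 65.2 = 0, so t = (7.390 + √(7.390² + 2·10.0·65.2)) / 10.0 = (7.390 + 36.86) / 10.0 = 4.425 s.
Vertical velocity at impact: v_y = v_y0 − g t = 7.390 − 10.0 × 4.425 = −36.86 m/s.
Speed: |v| = √(vₓ² + v_y²) = √(19.00² + 36.86²) = 41.47 m/s.

41.5 m/s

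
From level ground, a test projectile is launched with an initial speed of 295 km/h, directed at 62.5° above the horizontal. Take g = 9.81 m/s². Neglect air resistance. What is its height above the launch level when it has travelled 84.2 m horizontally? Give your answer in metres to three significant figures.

137 m

Convert: 295 km/h = 295/3.6 = 81.94 m/s.
Resolve: vₓ = 81.94 cos 62.5° = 37.84 m/s and v_y0 = 81.94 sin 62.5° = 72.69 m/s.
Time to reach x = 84.2 m: t = x/vₓ = 84.2/37.84 = 2.225 s.
Height: y = v_y0 t − ½ g t² = 72.69 × 2.225 − 4.905 × 2.225² = 161.7 − 24.29 = 137.5 m.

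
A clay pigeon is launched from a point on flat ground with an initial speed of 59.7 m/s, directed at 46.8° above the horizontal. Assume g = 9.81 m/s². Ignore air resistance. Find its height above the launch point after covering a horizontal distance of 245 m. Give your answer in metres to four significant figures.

Horizontal component vₓ = 59.70 cos 46.8° = 40.87 m/s; vertical v_y0 = 59.70 sin 46.8° = 43.52 m/s.
x = vₓ t ⇒ t = 245/40.87 = 5.995 s.
Height: y = v_y0 t − ½ g t² = 43.52 × 5.995 − 4.905 × 5.995² = 260.9 − 176.3 = 84.61 m.

84.61 m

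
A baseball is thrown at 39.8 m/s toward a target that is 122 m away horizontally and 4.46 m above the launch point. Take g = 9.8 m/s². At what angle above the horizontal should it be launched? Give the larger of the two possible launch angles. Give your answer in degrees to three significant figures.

64.9°

Trajectory: y = x tanθ − g x² (1 + tan²θ)/(2v₀²). With x = 122, y = 4.46, v₀ = 39.8, g = 9.80:
46.04 tan²θ − 122 tanθ + (50.50) = 0.
tanθ = [122 ± √(122² − 4 × 46.04 × (50.50))] / (2 × 46.04) = (122 ± 74.72) / 92.08, giving tanθ = 0.5134 or 2.136.
θ = 27.18° or 64.92°; the larger is 64.92°.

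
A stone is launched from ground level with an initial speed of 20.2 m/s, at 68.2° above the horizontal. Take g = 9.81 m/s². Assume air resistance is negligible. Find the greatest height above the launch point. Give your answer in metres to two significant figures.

18 m

vₓ = 20.20 cos 68.2° = 7.502 m/s; v_y0 = 20.20 sin 68.2° = 18.76 m/s.
At the apex v_y = 0, so H = v_y0²/(2g) = 18.76²/19.62 = 17.93 m.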